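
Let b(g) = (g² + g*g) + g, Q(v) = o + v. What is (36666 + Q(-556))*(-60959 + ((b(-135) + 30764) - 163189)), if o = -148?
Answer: -5648515378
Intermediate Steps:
Q(v) = -148 + v
b(g) = g + 2*g² (b(g) = (g² + g²) + g = 2*g² + g = g + 2*g²)
(36666 + Q(-556))*(-60959 + ((b(-135) + 30764) - 163189)) = (36666 + (-148 - 556))*(-60959 + ((-135*(1 + 2*(-135)) + 30764) - 163189)) = (36666 - 704)*(-60959 + ((-135*(1 - 270) + 30764) - 163189)) = 35962*(-60959 + ((-135*(-269) + 30764) - 163189)) = 35962*(-60959 + ((36315 + 30764) - 163189)) = 35962*(-60959 + (67079 - 163189)) = 35962*(-60959 - 96110) = 35962*(-157069) = -5648515378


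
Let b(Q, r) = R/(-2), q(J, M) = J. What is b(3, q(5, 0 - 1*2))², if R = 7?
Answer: 49/4 ≈ 12.250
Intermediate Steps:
b(Q, r) = -7/2 (b(Q, r) = 7/(-2) = 7*(-½) = -7/2)
b(3, q(5, 0 - 1*2))² = (-7/2)² = 49/4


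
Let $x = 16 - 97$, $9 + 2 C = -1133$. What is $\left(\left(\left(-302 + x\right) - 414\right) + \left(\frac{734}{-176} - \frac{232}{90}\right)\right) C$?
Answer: $\frac{1817403353}{3960} \approx 4.5894 \cdot 10^{5}$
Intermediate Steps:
$C = -571$ ($C = - \frac{9}{2} + \frac{1}{2} \left(-1133\right) = - \frac{9}{2} - \frac{1133}{2} = -571$)
$x = -81$ ($x = 16 - 97 = -81$)
$\left(\left(\left(-302 + x\right) - 414\right) + \left(\frac{734}{-176} - \frac{232}{90}\right)\right) C = \left(\left(\left(-302 - 81\right) - 414\right) + \left(\frac{734}{-176} - \frac{232}{90}\right)\right) \left(-571\right) = \left(\left(-383 - 414\right) + \left(734 \left(- \frac{1}{176}\right) - \frac{116}{45}\right)\right) \left(-571\right) = \left(-797 - \frac{26723}{3960}\right) \left(-571\right) = \left(- \frac{3182843}{3960}\right) \left(-571\right) = \frac{1817403353}{3960}$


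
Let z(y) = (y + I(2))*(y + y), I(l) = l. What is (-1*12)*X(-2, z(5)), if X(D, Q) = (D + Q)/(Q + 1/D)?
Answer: -1632/139 ≈ -11.741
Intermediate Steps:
z(y) = 2*y*(2 + y) (z(y) = (y + 2)*(y + y) = (2 + y)*(2*y) = 2*y*(2 + y))
X(D, Q) = (D + Q)/(Q + 1/D)
(-1*12)*X(-2, z(5)) = (-1*12)*(-2*(-2 + 2*5*(2 + 5))/(1 - 4*5*(2 + 5))) = -(-24)*(-2 + 2*5*7)/(1 - 4*5*7) = -(-24)*(-2 + 70)/(1 - 2*70) = -(-24)*68/(1 - 140) = -(-24)*68/(-139) = -(-24)*(-1)*68/139 = -12*136/139 = -1632/139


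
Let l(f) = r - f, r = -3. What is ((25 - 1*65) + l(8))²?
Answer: 2601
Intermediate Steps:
l(f) = -3 - f
((25 - 1*65) + l(8))² = ((25 - 1*65) + (-3 - 1*8))² = ((25 - 65) + (-3 - 8))² = (-40 - 11)² = (-51)² = 2601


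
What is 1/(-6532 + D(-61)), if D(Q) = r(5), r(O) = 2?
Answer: -1/6530 ≈ -0.00015314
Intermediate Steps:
D(Q) = 2
1/(-6532 + D(-61)) = 1/(-6532 + 2) = 1/(-6530) = -1/6530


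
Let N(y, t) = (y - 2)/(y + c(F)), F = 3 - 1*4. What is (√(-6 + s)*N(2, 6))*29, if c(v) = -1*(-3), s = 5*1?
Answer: 0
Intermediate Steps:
s = 5
F = -1 (F = 3 - 4 = -1)
c(v) = 3
N(y, t) = (-2 + y)/(3 + y) (N(y, t) = (y - 2)/(y + 3) = (-2 + y)/(3 + y))
(√(-6 + s)*N(2, 6))*29 = (√(-6 + 5)*((-2 + 2)/(3 + 2)))*29 = (√(-1)*(0/5))*29 = (I*((⅕)*0))*29 = (I*0)*29 = 0*29 = 0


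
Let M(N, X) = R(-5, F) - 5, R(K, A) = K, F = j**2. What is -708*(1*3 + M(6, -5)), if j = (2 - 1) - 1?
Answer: 4956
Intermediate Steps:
j = 0 (j = 1 - 1 = 0)
F = 0 (F = 0**2 = 0)
M(N, X) = -10 (M(N, X) = -5 - 5 = -10)
-708*(1*3 + M(6, -5)) = -708*(1*3 - 10) = -708*(3 - 10) = -708*(-7) = 4956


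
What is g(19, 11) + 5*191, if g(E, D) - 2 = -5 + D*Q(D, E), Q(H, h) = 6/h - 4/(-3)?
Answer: 55298/57 ≈ 970.14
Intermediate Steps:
Q(H, h) = 4/3 + 6/h (Q(H, h) = 6/h - 4*(-⅓) = 6/h + 4/3 = 4/3 + 6/h)
g(E, D) = -3 + D*(4/3 + 6/E) (g(E, D) = 2 + (-5 + D*(4/3 + 6/E)) = -3 + D*(4/3 + 6/E))
g(19, 11) + 5*191 = (-3 + (4/3)*11 + 6*11/19) + 5*191 = (-3 + 44/3 + 6*11*(1/19)) + 955 = (-3 + 44/3 + 66/19) + 955 = 863/57 + 955 = 55298/57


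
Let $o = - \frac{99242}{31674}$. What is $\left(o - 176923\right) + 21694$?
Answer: $- \frac{2458411294}{15837} \approx -1.5523 \cdot 10^{5}$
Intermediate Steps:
$o = - \frac{49621}{15837}$ ($o = \left(-99242\right) \frac{1}{31674} = - \frac{49621}{15837} \approx -3.1332$)
$\left(o - 176923\right) + 21694 = \left(- \frac{49621}{15837} - 176923\right) + 21694 = - \frac{2801979172}{15837} + 21694 = - \frac{2458411294}{15837}$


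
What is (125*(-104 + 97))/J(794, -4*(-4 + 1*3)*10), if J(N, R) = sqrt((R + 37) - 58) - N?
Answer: 694750/630417 + 875*sqrt(19)/630417 ≈ 1.1081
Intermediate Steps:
J(N, R) = sqrt(-21 + R) - N (J(N, R) = sqrt((37 + R) - 58) - N = sqrt(-21 + R) - N)
(125*(-104 + 97))/J(794, -4*(-4 + 1*3)*10) = (125*(-104 + 97))/(sqrt(-21 - 4*(-4 + 1*3)*10) - 1*794) = (125*(-7))/(sqrt(-21 - 4*(-4 + 3)*10) - 794) = -875/(sqrt(-21 - 4*(-1)*10) - 794) = -875/(sqrt(-21 + 4*10) - 794) = -875/(sqrt(-21 + 40) - 794) = -875/(sqrt(19) - 794) = -875/(-794 + sqrt(19))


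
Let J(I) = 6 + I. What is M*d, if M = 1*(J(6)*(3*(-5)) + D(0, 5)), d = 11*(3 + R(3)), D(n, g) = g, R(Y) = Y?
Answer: -11550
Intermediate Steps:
d = 66 (d = 11*(3 + 3) = 11*6 = 66)
M = -175 (M = 1*((6 + 6)*(3*(-5)) + 5) = 1*(12*(-15) + 5) = 1*(-180 + 5) = 1*(-175) = -175)
M*d = -175*66 = -11550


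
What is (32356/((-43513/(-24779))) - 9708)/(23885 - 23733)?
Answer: 2495560/43513 ≈ 57.352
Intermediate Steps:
(32356/((-43513/(-24779))) - 9708)/(23885 - 23733) = (32356/((-43513*(-1/24779))) - 9708)/152 = (32356/(43513/24779) - 9708)*(1/152) = (32356*(24779/43513) - 9708)*(1/152) = (801749324/43513 - 9708)*(1/152) = (379325120/43513)*(1/152) = 2495560/43513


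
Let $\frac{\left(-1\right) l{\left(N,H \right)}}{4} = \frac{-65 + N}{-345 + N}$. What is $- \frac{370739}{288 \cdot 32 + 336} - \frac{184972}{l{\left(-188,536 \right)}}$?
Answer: $\frac{235339304521}{2416656} \approx 97382.0$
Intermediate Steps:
$l{\left(N,H \right)} = - \frac{4 \left(-65 + N\right)}{-345 + N}$ ($l{\left(N,H \right)} = - 4 \frac{-65 + N}{-345 + N} = - \frac{4 \left(-65 + N\right)}{-345 + N}$)
$- \frac{370739}{288 \cdot 32 + 336} - \frac{184972}{l{\left(-188,536 \right)}} = - \frac{370739}{288 \cdot 32 + 336} - \frac{184972}{4 \frac{1}{-345 - 188} \left(65 - -188\right)} = - \frac{370739}{9216 + 336} - \frac{184972}{4 \frac{1}{-533} \left(65 + 188\right)} = - \frac{370739}{9552} - \frac{184972}{4 \left(- \frac{1}{533}\right) 253} = \left(-370739\right) \frac{1}{9552} - \frac{184972}{- \frac{1012}{533}} = - \frac{370739}{9552} - - \frac{24647519}{253} = - \frac{370739}{9552} + \frac{24647519}{253} = \frac{235339304521}{2416656}$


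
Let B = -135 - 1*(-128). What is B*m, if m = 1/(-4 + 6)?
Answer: -7/2 ≈ -3.5000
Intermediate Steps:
B = -7 (B = -135 + 128 = -7)
m = 1/2 ≈ 0.50000
B*m = -7*1/2 = -7/2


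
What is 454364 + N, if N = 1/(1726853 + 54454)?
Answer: 809361773749/1781307 ≈ 4.5436e+5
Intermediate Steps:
N = 1/1781307 ≈ 5.6139e-7
454364 + N = 454364 + 1/1781307 = 809361773749/1781307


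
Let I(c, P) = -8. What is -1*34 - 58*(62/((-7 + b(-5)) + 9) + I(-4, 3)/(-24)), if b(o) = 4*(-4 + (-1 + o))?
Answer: 2354/57 ≈ 41.298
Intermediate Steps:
b(o) = -20 + 4*o (b(o) = 4*(-5 + o) = -20 + 4*o)
-1*34 - 58*(62/((-7 + b(-5)) + 9) + I(-4, 3)/(-24)) = -1*34 - 58*(62/((-7 + (-20 + 4*(-5))) + 9) - 8/(-24)) = -34 - 58*(62/((-7 + (-20 - 20)) + 9) - 8*(-1/24)) = -34 - 58*(62/((-7 - 40) + 9) + ⅓) = -34 - 58*(62/(-47 + 9) + ⅓) = -34 - 58*(62/(-38) + ⅓) = -34 - 58*(62*(-1/38) + ⅓) = -34 - 58*(-31/19 + ⅓) = -34 - 58*(-74/57) = -34 + 4292/57 = 2354/57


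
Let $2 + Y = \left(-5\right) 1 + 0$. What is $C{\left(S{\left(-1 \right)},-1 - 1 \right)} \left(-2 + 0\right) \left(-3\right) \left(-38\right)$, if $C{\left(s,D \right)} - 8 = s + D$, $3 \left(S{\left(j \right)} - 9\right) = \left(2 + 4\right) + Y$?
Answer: $-3344$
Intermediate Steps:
$Y = -7$ ($Y = -2 + \left(\left(-5\right) 1 + 0\right) = -2 + \left(-5 + 0\right) = -2 - 5 = -7$)
$S{\left(j \right)} = \frac{26}{3}$ ($S{\left(j \right)} = 9 + \frac{\left(2 + 4\right) - 7}{3} = 9 + \frac{6 - 7}{3} = 9 + \frac{1}{3} \left(-1\right) = 9 - \frac{1}{3} = \frac{26}{3}$)
$C{\left(s,D \right)} = 8 + D + s$ ($C{\left(s,D \right)} = 8 + \left(s + D\right) = 8 + \left(D + s\right) = 8 + D + s$)
$C{\left(S{\left(-1 \right)},-1 - 1 \right)} \left(-2 + 0\right) \left(-3\right) \left(-38\right) = \left(8 - 2 + \frac{26}{3}\right) \left(-2 + 0\right) \left(-3\right) \left(-38\right) = \left(8 - 2 + \frac{26}{3}\right) \left(\left(-2\right) \left(-3\right)\right) \left(-38\right) = \frac{44}{3} \cdot 6 \left(-38\right) = 88 \left(-38\right) = -3344$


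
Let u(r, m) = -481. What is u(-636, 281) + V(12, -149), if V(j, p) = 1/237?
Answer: -113996/237 ≈ -481.00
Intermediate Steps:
V(j, p) = 1/237
u(-636, 281) + V(12, -149) = -481 + 1/237 = -113996/237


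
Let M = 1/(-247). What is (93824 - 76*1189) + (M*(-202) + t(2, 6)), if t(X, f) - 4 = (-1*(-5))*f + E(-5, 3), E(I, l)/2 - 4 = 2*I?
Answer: 860256/247 ≈ 3482.8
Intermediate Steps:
E(I, l) = 8 + 4*I (E(I, l) = 8 + 2*(2*I) = 8 + 4*I)
M = -1/247 ≈ -0.0040486
t(X, f) = -8 + 5*f (t(X, f) = 4 + ((-1*(-5))*f + (8 + 4*(-5))) = 4 + (5*f + (8 - 20)) = 4 + (5*f - 12) = 4 + (-12 + 5*f) = -8 + 5*f)
(93824 - 76*1189) + (M*(-202) + t(2, 6)) = (93824 - 76*1189) + (-1/247*(-202) + (-8 + 5*6)) = (93824 - 90364) + (202/247 + (-8 + 30)) = 3460 + (202/247 + 22) = 3460 + 5636/247 = 860256/247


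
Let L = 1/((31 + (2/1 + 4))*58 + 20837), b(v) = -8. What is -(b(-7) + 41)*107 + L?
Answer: -81152972/22983 ≈ -3531.0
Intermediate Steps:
L = 1/22983 (L = 1/((31 + (1*2 + 4))*58 + 20837) = 1/((31 + (2 + 4))*58 + 20837) = 1/((31 + 6)*58 + 20837) = 1/(37*58 + 20837) = 1/(2146 + 20837) = 1/22983 ≈ 4.3510e-5)
-(b(-7) + 41)*107 + L = -(-8 + 41)*107 + 1/22983 = -33*107 + 1/22983 = -1*3531 + 1/22983 = -3531 + 1/22983 = -81152972/22983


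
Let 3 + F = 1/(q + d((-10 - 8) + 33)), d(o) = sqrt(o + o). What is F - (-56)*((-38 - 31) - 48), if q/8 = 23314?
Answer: -114013494745379/17393363057 - sqrt(30)/34786726114 ≈ -6555.0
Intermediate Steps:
d(o) = sqrt(2)*sqrt(o) (d(o) = sqrt(2*o) = sqrt(2)*sqrt(o))
q = 186512 (q = 8*23314 = 186512)
F = -3 + 1/(186512 + sqrt(30)) (F = -3 + 1/(186512 + sqrt(2)*sqrt((-10 - 8) + 33)) = -3 + 1/(186512 + sqrt(2)*sqrt(-18 + 33)) = -3 + 1/(186512 + sqrt(2)*sqrt(15)) = -3 + 1/(186512 + sqrt(30)) ≈ -3.0000)
F - (-56)*((-38 - 31) - 48) = (-52179995915/17393363057 - sqrt(30)/34786726114) - (-56)*((-38 - 31) - 48) = (-52179995915/17393363057 - sqrt(30)/34786726114) - (-56)*(-69 - 48) = (-52179995915/17393363057 - sqrt(30)/34786726114) - (-56)*(-117) = (-52179995915/17393363057 - sqrt(30)/34786726114) - 1*6552 = (-52179995915/17393363057 - sqrt(30)/34786726114) - 6552 = -114013494745379/17393363057 - sqrt(30)/34786726114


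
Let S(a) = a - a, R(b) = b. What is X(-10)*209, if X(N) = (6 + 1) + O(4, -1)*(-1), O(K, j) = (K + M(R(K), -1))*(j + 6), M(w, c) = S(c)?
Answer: -2717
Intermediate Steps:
S(a) = 0
M(w, c) = 0
O(K, j) = K*(6 + j) (O(K, j) = (K + 0)*(j + 6) = K*(6 + j))
X(N) = -13 (X(N) = (6 + 1) + (4*(6 - 1))*(-1) = 7 + (4*5)*(-1) = 7 + 20*(-1) = 7 - 20 = -13)
X(-10)*209 = -13*209 = -2717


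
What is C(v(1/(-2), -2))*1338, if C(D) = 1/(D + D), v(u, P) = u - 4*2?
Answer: -1338/17 ≈ -78.706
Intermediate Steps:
v(u, P) = -8 + u (v(u, P) = u - 8 = -8 + u)
C(D) = 1/(2*D)
C(v(1/(-2), -2))*1338 = (1/(2*(-8 + 1/(-2))))*1338 = (1/(2*(-8 - ½)))*1338 = (1/(2*(-17/2)))*1338 = ((½)*(-2/17))*1338 = -1/17*1338 = -1338/17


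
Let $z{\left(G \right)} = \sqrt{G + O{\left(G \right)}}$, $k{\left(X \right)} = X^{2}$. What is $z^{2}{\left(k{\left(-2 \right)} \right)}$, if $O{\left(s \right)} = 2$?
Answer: $6$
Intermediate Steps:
$z{\left(G \right)} = \sqrt{2 + G}$ ($z{\left(G \right)} = \sqrt{G + 2} = \sqrt{2 + G}$)
$z^{2}{\left(k{\left(-2 \right)} \right)} = \left(\sqrt{2 + \left(-2\right)^{2}}\right)^{2} = \left(\sqrt{2 + 4}\right)^{2} = \left(\sqrt{6}\right)^{2} = 6$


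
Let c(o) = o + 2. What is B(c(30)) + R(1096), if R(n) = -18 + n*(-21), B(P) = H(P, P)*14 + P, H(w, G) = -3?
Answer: -23044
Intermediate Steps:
c(o) = 2 + o
B(P) = -42 + P (B(P) = -3*14 + P = -42 + P)
R(n) = -18 - 21*n
B(c(30)) + R(1096) = (-42 + (2 + 30)) + (-18 - 21*1096) = (-42 + 32) + (-18 - 23016) = -10 - 23034 = -23044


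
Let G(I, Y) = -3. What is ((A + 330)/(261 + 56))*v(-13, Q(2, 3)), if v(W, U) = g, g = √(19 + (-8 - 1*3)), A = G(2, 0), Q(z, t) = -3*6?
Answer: 654*√2/317 ≈ 2.9177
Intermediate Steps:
Q(z, t) = -18
A = -3
g = 2*√2 (g = √(19 + (-8 - 3)) = √(19 - 11) = √8 = 2*√2 ≈ 2.8284)
v(W, U) = 2*√2
((A + 330)/(261 + 56))*v(-13, Q(2, 3)) = ((-3 + 330)/(261 + 56))*(2*√2) = (327/317)*(2*√2) = (327*(1/317))*(2*√2) = 327*(2*√2)/317 = 654*√2/317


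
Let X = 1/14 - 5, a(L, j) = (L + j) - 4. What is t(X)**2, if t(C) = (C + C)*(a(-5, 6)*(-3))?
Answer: 385641/49 ≈ 7870.2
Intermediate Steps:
a(L, j) = -4 + L + j
X = -69/14 (X = 1/14 - 5 = -69/14 ≈ -4.9286)
t(C) = 18*C (t(C) = (C + C)*((-4 - 5 + 6)*(-3)) = (2*C)*(-3*(-3)) = (2*C)*9 = 18*C)
t(X)**2 = (18*(-69/14))**2 = (-621/7)**2 = 385641/49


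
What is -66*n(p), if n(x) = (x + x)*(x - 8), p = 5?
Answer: 1980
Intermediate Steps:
n(x) = 2*x*(-8 + x) (n(x) = (2*x)*(-8 + x) = 2*x*(-8 + x))
-66*n(p) = -132*5*(-8 + 5) = -132*5*(-3) = -66*(-30) = 1980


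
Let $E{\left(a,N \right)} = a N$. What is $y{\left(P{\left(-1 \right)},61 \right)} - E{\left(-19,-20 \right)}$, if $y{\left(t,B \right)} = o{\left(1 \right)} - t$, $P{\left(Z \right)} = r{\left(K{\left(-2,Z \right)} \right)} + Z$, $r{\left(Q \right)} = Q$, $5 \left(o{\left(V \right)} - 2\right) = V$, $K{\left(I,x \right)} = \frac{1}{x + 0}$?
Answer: $- \frac{1879}{5} \approx -375.8$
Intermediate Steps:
$K{\left(I,x \right)} = \frac{1}{x}$
$o{\left(V \right)} = 2 + \frac{V}{5}$
$P{\left(Z \right)} = Z + \frac{1}{Z}$ ($P{\left(Z \right)} = \frac{1}{Z} + Z = Z + \frac{1}{Z}$)
$y{\left(t,B \right)} = \frac{11}{5} - t$ ($y{\left(t,B \right)} = \left(2 + \frac{1}{5} \cdot 1\right) - t = \left(2 + \frac{1}{5}\right) - t = \frac{11}{5} - t$)
$E{\left(a,N \right)} = N a$
$y{\left(P{\left(-1 \right)},61 \right)} - E{\left(-19,-20 \right)} = \left(\frac{11}{5} - \left(-1 + \frac{1}{-1}\right)\right) - \left(-20\right) \left(-19\right) = \left(\frac{11}{5} - \left(-1 - 1\right)\right) - 380 = \left(\frac{11}{5} - -2\right) - 380 = \left(\frac{11}{5} + 2\right) - 380 = \frac{21}{5} - 380 = - \frac{1879}{5}$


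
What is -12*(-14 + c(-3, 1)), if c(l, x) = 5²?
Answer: -132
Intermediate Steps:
c(l, x) = 25
-12*(-14 + c(-3, 1)) = -12*(-14 + 25) = -12*11 = -132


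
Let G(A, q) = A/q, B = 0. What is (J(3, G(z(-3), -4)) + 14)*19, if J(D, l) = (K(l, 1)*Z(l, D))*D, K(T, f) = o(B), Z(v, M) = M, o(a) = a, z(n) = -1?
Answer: 266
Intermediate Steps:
K(T, f) = 0
J(D, l) = 0 (J(D, l) = (0*D)*D = 0*D = 0)
(J(3, G(z(-3), -4)) + 14)*19 = (0 + 14)*19 = 14*19 = 266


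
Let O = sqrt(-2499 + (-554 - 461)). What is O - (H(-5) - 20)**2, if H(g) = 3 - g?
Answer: -144 + I*sqrt(3514) ≈ -144.0 + 59.279*I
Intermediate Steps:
O = I*sqrt(3514) (O = sqrt(-2499 - 1015) = sqrt(-3514) = I*sqrt(3514) ≈ 59.279*I)
O - (H(-5) - 20)**2 = I*sqrt(3514) - ((3 - 1*(-5)) - 20)**2 = I*sqrt(3514) - ((3 + 5) - 20)**2 = I*sqrt(3514) - (8 - 20)**2 = I*sqrt(3514) - 1*(-12)**2 = I*sqrt(3514) - 1*144 = I*sqrt(3514) - 144 = -144 + I*sqrt(3514)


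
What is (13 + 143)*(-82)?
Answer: -12792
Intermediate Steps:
(13 + 143)*(-82) = 156*(-82) = -12792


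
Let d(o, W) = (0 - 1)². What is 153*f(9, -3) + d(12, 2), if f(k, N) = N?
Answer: -458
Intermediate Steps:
d(o, W) = 1 (d(o, W) = (-1)² = 1)
153*f(9, -3) + d(12, 2) = 153*(-3) + 1 = -459 + 1 = -458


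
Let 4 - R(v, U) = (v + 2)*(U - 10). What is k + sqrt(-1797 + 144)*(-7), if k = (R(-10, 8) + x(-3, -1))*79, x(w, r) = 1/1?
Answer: -869 - 7*I*sqrt(1653) ≈ -869.0 - 284.6*I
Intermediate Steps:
R(v, U) = 4 - (-10 + U)*(2 + v) (R(v, U) = 4 - (v + 2)*(U - 10) = 4 - (2 + v)*(-10 + U) = 4 - (-10 + U)*(2 + v))
x(w, r) = 1
k = -869 (k = ((24 - 2*8 + 10*(-10) - 1*8*(-10)) + 1)*79 = ((24 - 16 - 100 + 80) + 1)*79 = (-12 + 1)*79 = -11*79 = -869)
k + sqrt(-1797 + 144)*(-7) = -869 + sqrt(-1797 + 144)*(-7) = -869 + sqrt(-1653)*(-7) = -869 + (I*sqrt(1653))*(-7) = -869 - 7*I*sqrt(1653)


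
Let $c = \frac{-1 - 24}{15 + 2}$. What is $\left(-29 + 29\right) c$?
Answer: $0$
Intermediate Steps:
$c = - \frac{25}{17} \approx -1.4706$
$\left(-29 + 29\right) c = \left(-29 + 29\right) \left(- \frac{25}{17}\right) = 0 \left(- \frac{25}{17}\right) = 0$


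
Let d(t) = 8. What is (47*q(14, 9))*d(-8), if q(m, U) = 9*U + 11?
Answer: 34592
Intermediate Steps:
q(m, U) = 11 + 9*U
(47*q(14, 9))*d(-8) = (47*(11 + 9*9))*8 = (47*(11 + 81))*8 = (47*92)*8 = 4324*8 = 34592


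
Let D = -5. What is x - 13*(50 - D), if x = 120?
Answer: -595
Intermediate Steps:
x - 13*(50 - D) = 120 - 13*(50 - 1*(-5)) = 120 - 13*(50 + 5) = 120 - 13*55 = 120 - 715 = -595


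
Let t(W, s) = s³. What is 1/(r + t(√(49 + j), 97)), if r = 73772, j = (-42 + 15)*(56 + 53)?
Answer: 1/986445 ≈ 1.0137e-6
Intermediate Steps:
j = -2943 (j = -27*109 = -2943)
1/(r + t(√(49 + j), 97)) = 1/(73772 + 97³) = 1/(73772 + 912673) = 1/986445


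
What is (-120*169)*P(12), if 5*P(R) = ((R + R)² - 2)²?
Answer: -1336354656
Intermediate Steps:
P(R) = (-2 + 4*R²)²/5 (P(R) = ((R + R)² - 2)²/5 = ((2*R)² - 2)²/5 = (4*R² - 2)²/5 = (-2 + 4*R²)²/5)
(-120*169)*P(12) = (-120*169)*(4*(-1 + 2*12²)²/5) = -16224*(-1 + 2*144)² = -16224*(-1 + 288)² = -16224*287² = -16224*82369 = -20280*329476/5 = -1336354656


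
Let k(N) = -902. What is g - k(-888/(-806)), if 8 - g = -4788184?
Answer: 4789094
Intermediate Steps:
g = 4788192 (g = 8 - 1*(-4788184) = 8 + 4788184 = 4788192)
g - k(-888/(-806)) = 4788192 - 1*(-902) = 4788192 + 902 = 4789094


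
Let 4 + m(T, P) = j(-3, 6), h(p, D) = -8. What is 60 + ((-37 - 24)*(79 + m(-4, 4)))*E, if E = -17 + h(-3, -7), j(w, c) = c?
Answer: 123585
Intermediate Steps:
m(T, P) = 2 (m(T, P) = -4 + 6 = 2)
E = -25 (E = -17 - 8 = -25)
60 + ((-37 - 24)*(79 + m(-4, 4)))*E = 60 + ((-37 - 24)*(79 + 2))*(-25) = 60 - 61*81*(-25) = 60 - 4941*(-25) = 60 + 123525 = 123585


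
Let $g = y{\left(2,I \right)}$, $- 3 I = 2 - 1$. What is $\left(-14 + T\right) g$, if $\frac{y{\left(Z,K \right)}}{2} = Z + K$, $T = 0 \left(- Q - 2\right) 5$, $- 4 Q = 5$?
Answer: $- \frac{140}{3} \approx -46.667$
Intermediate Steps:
$Q = - \frac{5}{4}$ ($Q = \left(- \frac{1}{4}\right) 5 = - \frac{5}{4} \approx -1.25$)
$I = - \frac{1}{3}$ ($I = - \frac{2 - 1}{3} = \left(- \frac{1}{3}\right) 1 = - \frac{1}{3} \approx -0.33333$)
$T = 0$ ($T = 0 \left(\left(-1\right) \left(- \frac{5}{4}\right) - 2\right) 5 = 0 \left(\frac{5}{4} - 2\right) 5 = 0 \left(- \frac{3}{4}\right) 5 = 0 \cdot 5 = 0$)
$y{\left(Z,K \right)} = 2 K + 2 Z$ ($y{\left(Z,K \right)} = 2 \left(Z + K\right) = 2 \left(K + Z\right) = 2 K + 2 Z$)
$g = \frac{10}{3}$ ($g = 2 \left(- \frac{1}{3}\right) + 2 \cdot 2 = - \frac{2}{3} + 4 = \frac{10}{3} \approx 3.3333$)
$\left(-14 + T\right) g = \left(-14 + 0\right) \frac{10}{3} = \left(-14\right) \frac{10}{3} = - \frac{140}{3}$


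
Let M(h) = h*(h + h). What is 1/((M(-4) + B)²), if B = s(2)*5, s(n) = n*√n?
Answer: 153/84872 - 10*√2/10609 ≈ 0.00046968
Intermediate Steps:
M(h) = 2*h² (M(h) = h*(2*h) = 2*h²)
s(n) = n^(3/2)
B = 10*√2 (B = 2^(3/2)*5 = (2*√2)*5 = 10*√2 ≈ 14.142)
1/((M(-4) + B)²) = 1/((2*(-4)² + 10*√2)²) = 1/((2*16 + 10*√2)²) = 1/((32 + 10*√2)²) = (32 + 10*√2)⁻²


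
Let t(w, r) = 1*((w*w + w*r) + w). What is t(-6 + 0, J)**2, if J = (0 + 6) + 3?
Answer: 576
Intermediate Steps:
J = 9 (J = 6 + 3 = 9)
t(w, r) = w + w**2 + r*w (t(w, r) = 1*((w**2 + r*w) + w) = 1*(w + w**2 + r*w) = w + w**2 + r*w)
t(-6 + 0, J)**2 = ((-6 + 0)*(1 + 9 + (-6 + 0)))**2 = (-6*(1 + 9 - 6))**2 = (-6*4)**2 = (-24)**2 = 576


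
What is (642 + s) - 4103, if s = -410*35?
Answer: -17811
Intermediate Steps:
s = -14350
(642 + s) - 4103 = (642 - 14350) - 4103 = -13708 - 4103 = -17811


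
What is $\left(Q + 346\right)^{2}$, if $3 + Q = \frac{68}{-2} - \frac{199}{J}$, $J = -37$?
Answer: $\frac{135303424}{1369} \approx 98834.0$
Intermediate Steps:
$Q = - \frac{1170}{37}$ ($Q = -3 + \left(\frac{68}{-2} - \frac{199}{-37}\right) = -3 + \left(68 \left(- \frac{1}{2}\right) - - \frac{199}{37}\right) = -3 + \left(-34 + \frac{199}{37}\right) = -3 - \frac{1059}{37} = - \frac{1170}{37} \approx -31.622$)
$\left(Q + 346\right)^{2} = \left(- \frac{1170}{37} + 346\right)^{2} = \left(\frac{11632}{37}\right)^{2} = \frac{135303424}{1369}$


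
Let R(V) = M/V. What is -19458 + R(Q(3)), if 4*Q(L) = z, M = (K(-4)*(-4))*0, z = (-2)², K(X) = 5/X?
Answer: -19458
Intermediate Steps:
z = 4
M = 0 (M = ((5/(-4))*(-4))*0 = ((5*(-¼))*(-4))*0 = -5/4*(-4)*0 = 5*0 = 0)
Q(L) = 1 (Q(L) = (¼)*4 = 1)
R(V) = 0 (R(V) = 0/V = 0)
-19458 + R(Q(3)) = -19458 + 0 = -19458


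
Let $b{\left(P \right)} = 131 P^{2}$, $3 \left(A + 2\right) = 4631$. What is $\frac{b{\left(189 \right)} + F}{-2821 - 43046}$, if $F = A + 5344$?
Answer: $- \frac{14059010}{137601} \approx -102.17$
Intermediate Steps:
$A = \frac{4625}{3}$ ($A = -2 + \frac{1}{3} \cdot 4631 = -2 + \frac{4631}{3} = \frac{4625}{3} \approx 1541.7$)
$F = \frac{20657}{3}$ ($F = \frac{4625}{3} + 5344 = \frac{20657}{3} \approx 6885.7$)
$\frac{b{\left(189 \right)} + F}{-2821 - 43046} = \frac{131 \cdot 189^{2} + \frac{20657}{3}}{-2821 - 43046} = \frac{131 \cdot 35721 + \frac{20657}{3}}{-45867} = \left(4679451 + \frac{20657}{3}\right) \left(- \frac{1}{45867}\right) = \frac{14059010}{3} \left(- \frac{1}{45867}\right) = - \frac{14059010}{137601}$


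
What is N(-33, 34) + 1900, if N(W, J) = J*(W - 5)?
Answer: 608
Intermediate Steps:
N(W, J) = J*(-5 + W)
N(-33, 34) + 1900 = 34*(-5 - 33) + 1900 = 34*(-38) + 1900 = -1292 + 1900 = 608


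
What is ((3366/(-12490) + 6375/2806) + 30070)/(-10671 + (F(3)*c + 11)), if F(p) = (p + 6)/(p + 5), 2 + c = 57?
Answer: -2107863329108/742863701975 ≈ -2.8375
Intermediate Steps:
c = 55 (c = -2 + 57 = 55)
F(p) = (6 + p)/(5 + p)
((3366/(-12490) + 6375/2806) + 30070)/(-10671 + (F(3)*c + 11)) = ((3366/(-12490) + 6375/2806) + 30070)/(-10671 + (((6 + 3)/(5 + 3))*55 + 11)) = ((3366*(-1/12490) + 6375*(1/2806)) + 30070)/(-10671 + ((9/8)*55 + 11)) = ((-1683/6245 + 6375/2806) + 30070)/(-10671 + (((⅛)*9)*55 + 11)) = (35089377/17523470 + 30070)/(-10671 + ((9/8)*55 + 11)) = 526965832277/(17523470*(-10671 + (495/8 + 11))) = 526965832277/(17523470*(-10671 + 583/8)) = 526965832277/(17523470*(-84785/8)) = (526965832277/17523470)*(-8/84785) = -2107863329108/742863701975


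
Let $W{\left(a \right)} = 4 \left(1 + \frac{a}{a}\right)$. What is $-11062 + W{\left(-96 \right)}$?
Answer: $-11054$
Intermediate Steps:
$W{\left(a \right)} = 8$ ($W{\left(a \right)} = 4 \left(1 + 1\right) = 4 \cdot 2 = 8$)
$-11062 + W{\left(-96 \right)} = -11062 + 8 = -11054$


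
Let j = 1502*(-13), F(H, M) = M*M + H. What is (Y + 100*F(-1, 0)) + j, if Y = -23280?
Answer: -42906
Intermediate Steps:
F(H, M) = H + M**2 (F(H, M) = M**2 + H = H + M**2)
j = -19526
(Y + 100*F(-1, 0)) + j = (-23280 + 100*(-1 + 0**2)) - 19526 = (-23280 + 100*(-1 + 0)) - 19526 = (-23280 + 100*(-1)) - 19526 = (-23280 - 100) - 19526 = -23380 - 19526 = -42906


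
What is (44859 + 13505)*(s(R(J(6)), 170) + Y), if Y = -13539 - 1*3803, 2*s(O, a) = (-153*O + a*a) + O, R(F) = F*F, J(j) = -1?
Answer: -173224352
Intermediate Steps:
R(F) = F**2
s(O, a) = a**2/2 - 76*O (s(O, a) = ((-153*O + a*a) + O)/2 = ((-153*O + a**2) + O)/2 = ((a**2 - 153*O) + O)/2 = (a**2 - 152*O)/2 = a**2/2 - 76*O)
Y = -17342 (Y = -13539 - 3803 = -17342)
(44859 + 13505)*(s(R(J(6)), 170) + Y) = (44859 + 13505)*(((1/2)*170**2 - 76*(-1)**2) - 17342) = 58364*(((1/2)*28900 - 76*1) - 17342) = 58364*((14450 - 76) - 17342) = 58364*(14374 - 17342) = 58364*(-2968) = -173224352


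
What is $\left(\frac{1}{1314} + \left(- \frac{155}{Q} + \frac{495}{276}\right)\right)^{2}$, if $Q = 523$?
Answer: $\frac{2242122220208809}{999331947532944} \approx 2.2436$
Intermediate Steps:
$\left(\frac{1}{1314} + \left(- \frac{155}{Q} + \frac{495}{276}\right)\right)^{2} = \left(\frac{1}{1314} + \left(- \frac{155}{523} + \frac{495}{276}\right)\right)^{2} = \left(\frac{1}{1314} + \left(\left(-155\right) \frac{1}{523} + 495 \cdot \frac{1}{276}\right)\right)^{2} = \left(\frac{1}{1314} + \left(- \frac{155}{523} + \frac{165}{92}\right)\right)^{2} = \left(\frac{1}{1314} + \frac{72035}{48116}\right)^{2} = \left(\frac{47351053}{31612212}\right)^{2} = \frac{2242122220208809}{999331947532944}$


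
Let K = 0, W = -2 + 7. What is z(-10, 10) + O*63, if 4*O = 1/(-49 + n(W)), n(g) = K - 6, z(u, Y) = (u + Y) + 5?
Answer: 1037/220 ≈ 4.7136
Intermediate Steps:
W = 5
z(u, Y) = 5 + Y + u (z(u, Y) = (Y + u) + 5 = 5 + Y + u)
n(g) = -6 (n(g) = 0 - 6 = -6)
O = -1/220 (O = 1/(4*(-49 - 6)) = (1/4)/(-55) = (1/4)*(-1/55) = -1/220 ≈ -0.0045455)
z(-10, 10) + O*63 = (5 + 10 - 10) - 1/220*63 = 5 - 63/220 = 1037/220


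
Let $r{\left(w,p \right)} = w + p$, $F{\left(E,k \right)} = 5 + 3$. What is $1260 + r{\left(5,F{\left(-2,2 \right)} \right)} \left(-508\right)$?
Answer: $-5344$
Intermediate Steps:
$F{\left(E,k \right)} = 8$
$r{\left(w,p \right)} = p + w$
$1260 + r{\left(5,F{\left(-2,2 \right)} \right)} \left(-508\right) = 1260 + \left(8 + 5\right) \left(-508\right) = 1260 + 13 \left(-508\right) = 1260 - 6604 = -5344$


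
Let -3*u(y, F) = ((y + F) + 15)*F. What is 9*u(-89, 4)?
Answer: 840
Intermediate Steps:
u(y, F) = -F*(15 + F + y)/3 (u(y, F) = -((y + F) + 15)*F/3 = -((F + y) + 15)*F/3 = -(15 + F + y)*F/3 = -F*(15 + F + y)/3)
9*u(-89, 4) = 9*(-1/3*4*(15 + 4 - 89)) = 9*(-1/3*4*(-70)) = 9*(280/3) = 840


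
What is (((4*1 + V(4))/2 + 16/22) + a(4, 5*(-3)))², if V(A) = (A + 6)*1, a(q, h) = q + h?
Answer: 1296/121 ≈ 10.711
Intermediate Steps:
a(q, h) = h + q
V(A) = 6 + A (V(A) = (6 + A)*1 = 6 + A)
(((4*1 + V(4))/2 + 16/22) + a(4, 5*(-3)))² = (((4*1 + (6 + 4))/2 + 16/22) + (5*(-3) + 4))² = (((4 + 10)*(½) + 16*(1/22)) + (-15 + 4))² = ((14*(½) + 8/11) - 11)² = ((7 + 8/11) - 11)² = (85/11 - 11)² = (-36/11)² = 1296/121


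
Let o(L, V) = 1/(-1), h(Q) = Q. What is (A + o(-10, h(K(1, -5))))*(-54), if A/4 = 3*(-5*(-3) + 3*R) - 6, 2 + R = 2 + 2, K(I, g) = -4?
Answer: -12258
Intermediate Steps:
o(L, V) = -1
R = 2 (R = -2 + (2 + 2) = -2 + 4 = 2)
A = 228 (A = 4*(3*(-5*(-3) + 3*2) - 6) = 4*(3*(15 + 6) - 6) = 4*(3*21 - 6) = 4*(63 - 6) = 4*57 = 228)
(A + o(-10, h(K(1, -5))))*(-54) = (228 - 1)*(-54) = 227*(-54) = -12258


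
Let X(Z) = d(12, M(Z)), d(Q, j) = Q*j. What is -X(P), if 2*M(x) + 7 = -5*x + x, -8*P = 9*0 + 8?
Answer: 18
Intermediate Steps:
P = -1 (P = -(9*0 + 8)/8 = -(0 + 8)/8 = -⅛*8 = -1)
M(x) = -7/2 - 2*x (M(x) = -7/2 + (-5*x + x)/2 = -7/2 + (-4*x)/2 = -7/2 - 2*x)
X(Z) = -42 - 24*Z (X(Z) = 12*(-7/2 - 2*Z) = -42 - 24*Z)
-X(P) = -(-42 - 24*(-1)) = -(-42 + 24) = -1*(-18) = 18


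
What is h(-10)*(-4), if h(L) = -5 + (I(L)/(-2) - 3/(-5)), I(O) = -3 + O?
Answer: -42/5 ≈ -8.4000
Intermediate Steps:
h(L) = -29/10 - L/2 (h(L) = -5 + ((-3 + L)/(-2) - 3/(-5)) = -5 + ((-3 + L)*(-½) - 3*(-⅕)) = -5 + ((3/2 - L/2) + ⅗) = -5 + (21/10 - L/2) = -29/10 - L/2)
h(-10)*(-4) = (-29/10 - ½*(-10))*(-4) = (-29/10 + 5)*(-4) = (21/10)*(-4) = -42/5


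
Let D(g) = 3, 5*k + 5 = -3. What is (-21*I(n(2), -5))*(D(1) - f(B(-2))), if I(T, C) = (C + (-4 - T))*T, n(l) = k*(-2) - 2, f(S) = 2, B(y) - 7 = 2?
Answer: 6426/25 ≈ 257.04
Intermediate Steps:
k = -8/5 (k = -1 + (⅕)*(-3) = -1 - ⅗ = -8/5 ≈ -1.6000)
B(y) = 9 (B(y) = 7 + 2 = 9)
n(l) = 6/5 (n(l) = -8/5*(-2) - 2 = 16/5 - 2 = 6/5)
I(T, C) = T*(-4 + C - T) (I(T, C) = (-4 + C - T)*T = T*(-4 + C - T))
(-21*I(n(2), -5))*(D(1) - f(B(-2))) = (-126*(-4 - 5 - 1*6/5)/5)*(3 - 1*2) = (-126*(-4 - 5 - 6/5)/5)*(3 - 2) = -126*(-51)/(5*5)*1 = -21*(-306/25)*1 = (6426/25)*1 = 6426/25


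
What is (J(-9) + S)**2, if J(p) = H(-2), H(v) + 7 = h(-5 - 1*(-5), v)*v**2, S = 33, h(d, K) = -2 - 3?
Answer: 36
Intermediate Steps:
h(d, K) = -5
H(v) = -7 - 5*v**2
J(p) = -27 (J(p) = -7 - 5*(-2)**2 = -7 - 5*4 = -7 - 20 = -27)
(J(-9) + S)**2 = (-27 + 33)**2 = 6**2 = 36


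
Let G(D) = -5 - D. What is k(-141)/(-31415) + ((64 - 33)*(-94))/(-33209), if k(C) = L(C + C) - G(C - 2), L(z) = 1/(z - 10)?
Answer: 28068869593/304632134620 ≈ 0.092140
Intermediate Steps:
L(z) = 1/(-10 + z)
k(C) = 3 + C + 1/(-10 + 2*C) (k(C) = 1/(-10 + (C + C)) - (-5 - (C - 2)) = 1/(-10 + 2*C) - (-5 - (-2 + C)) = 1/(-10 + 2*C) - (-5 + (2 - C)) = 1/(-10 + 2*C) - (-3 - C) = 1/(-10 + 2*C) + (3 + C) = 3 + C + 1/(-10 + 2*C))
k(-141)/(-31415) + ((64 - 33)*(-94))/(-33209) = ((½ + (-5 - 141)*(3 - 141))/(-5 - 141))/(-31415) + ((64 - 33)*(-94))/(-33209) = ((½ - 146*(-138))/(-146))*(-1/31415) + (31*(-94))*(-1/33209) = -(½ + 20148)/146*(-1/31415) - 2914*(-1/33209) = -1/146*40297/2*(-1/31415) + 2914/33209 = -40297/292*(-1/31415) + 2914/33209 = 40297/9173180 + 2914/33209 = 28068869593/304632134620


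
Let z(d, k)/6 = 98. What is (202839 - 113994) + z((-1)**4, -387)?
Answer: 89433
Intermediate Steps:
z(d, k) = 588 (z(d, k) = 6*98 = 588)
(202839 - 113994) + z((-1)**4, -387) = (202839 - 113994) + 588 = 88845 + 588 = 89433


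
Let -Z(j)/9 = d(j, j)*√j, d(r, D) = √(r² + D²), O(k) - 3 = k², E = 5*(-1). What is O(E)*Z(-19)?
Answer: -4788*I*√38 ≈ -29515.0*I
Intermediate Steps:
E = -5
O(k) = 3 + k²
d(r, D) = √(D² + r²)
Z(j) = -9*√2*√j*√(j²) (Z(j) = -9*√(j² + j²)*√j = -9*√(2*j²)*√j = -9*√2*√(j²)*√j = -9*√2*√j*√(j²))
O(E)*Z(-19) = (3 + (-5)²)*(-9*√2*√(-19)*√((-19)²)) = (3 + 25)*(-9*√2*I*√19*√361) = 28*(-9*√2*I*√19*19) = 28*(-171*I*√38) = -4788*I*√38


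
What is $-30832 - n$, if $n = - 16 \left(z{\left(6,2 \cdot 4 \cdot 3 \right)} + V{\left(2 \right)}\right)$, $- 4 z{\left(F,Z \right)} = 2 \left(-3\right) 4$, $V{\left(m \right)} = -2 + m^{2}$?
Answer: $-30704$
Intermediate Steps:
$z{\left(F,Z \right)} = 6$ ($z{\left(F,Z \right)} = - \frac{2 \left(-3\right) 4}{4} = - \frac{\left(-6\right) 4}{4} = \left(- \frac{1}{4}\right) \left(-24\right) = 6$)
$n = -128$ ($n = - 16 \left(6 - \left(2 - 2^{2}\right)\right) = - 16 \left(6 + \left(-2 + 4\right)\right) = - 16 \left(6 + 2\right) = \left(-16\right) 8 = -128$)
$-30832 - n = -30832 - -128 = -30832 + 128 = -30704$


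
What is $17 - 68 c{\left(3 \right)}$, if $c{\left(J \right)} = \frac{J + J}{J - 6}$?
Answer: $153$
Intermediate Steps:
$c{\left(J \right)} = \frac{2 J}{-6 + J}$
$17 - 68 c{\left(3 \right)} = 17 - 68 \cdot 2 \cdot 3 \frac{1}{-6 + 3} = 17 - 68 \cdot 2 \cdot 3 \frac{1}{-3} = 17 - 68 \cdot 2 \cdot 3 \left(- \frac{1}{3}\right) = 17 - -136 = 17 + 136 = 153$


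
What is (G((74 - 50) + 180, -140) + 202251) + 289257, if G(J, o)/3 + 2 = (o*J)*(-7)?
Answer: 1091262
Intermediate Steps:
G(J, o) = -6 - 21*J*o (G(J, o) = -6 + 3*((o*J)*(-7)) = -6 + 3*((J*o)*(-7)) = -6 + 3*(-7*J*o) = -6 - 21*J*o)
(G((74 - 50) + 180, -140) + 202251) + 289257 = ((-6 - 21*((74 - 50) + 180)*(-140)) + 202251) + 289257 = ((-6 - 21*(24 + 180)*(-140)) + 202251) + 289257 = ((-6 - 21*204*(-140)) + 202251) + 289257 = ((-6 + 599760) + 202251) + 289257 = (599754 + 202251) + 289257 = 802005 + 289257 = 1091262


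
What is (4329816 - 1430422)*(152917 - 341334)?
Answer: -546295119298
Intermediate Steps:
(4329816 - 1430422)*(152917 - 341334) = 2899394*(-188417) = -546295119298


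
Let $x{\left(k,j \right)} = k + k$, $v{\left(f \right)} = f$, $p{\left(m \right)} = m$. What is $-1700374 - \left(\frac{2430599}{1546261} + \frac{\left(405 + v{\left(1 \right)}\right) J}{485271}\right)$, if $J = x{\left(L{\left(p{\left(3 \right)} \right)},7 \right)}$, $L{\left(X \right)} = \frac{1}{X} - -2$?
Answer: $- \frac{3827659117122251693}{2251066865193} \approx -1.7004 \cdot 10^{6}$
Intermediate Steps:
$L{\left(X \right)} = 2 + \frac{1}{X}$ ($L{\left(X \right)} = \frac{1}{X} + 2 = 2 + \frac{1}{X}$)
$x{\left(k,j \right)} = 2 k$
$J = \frac{14}{3}$ ($J = 2 \left(2 + \frac{1}{3}\right) = 2 \cdot \frac{7}{3} = \frac{14}{3} \approx 4.6667$)
$-1700374 - \left(\frac{2430599}{1546261} + \frac{\left(405 + v{\left(1 \right)}\right) J}{485271}\right) = -1700374 - \left(\frac{2430599}{1546261} + \frac{\left(405 + 1\right) \frac{14}{3}}{485271}\right) = -1700374 - \left(2430599 \cdot \frac{1}{1546261} + 406 \cdot \frac{14}{3} \cdot \frac{1}{485271}\right) = -1700374 - \left(\frac{2430599}{1546261} + \frac{5684}{3} \cdot \frac{1}{485271}\right) = -1700374 - \left(\frac{2430599}{1546261} + \frac{5684}{1455813}\right) = -1700374 - \frac{3547286569511}{2251066865193} = - \frac{3827659117122251693}{2251066865193}$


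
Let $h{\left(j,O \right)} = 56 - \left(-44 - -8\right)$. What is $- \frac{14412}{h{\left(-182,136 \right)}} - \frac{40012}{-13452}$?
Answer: $- \frac{11886820}{77349} \approx -153.68$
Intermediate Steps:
$h{\left(j,O \right)} = 92$ ($h{\left(j,O \right)} = 56 - \left(-44 + 8\right) = 56 - -36 = 56 + 36 = 92$)
$- \frac{14412}{h{\left(-182,136 \right)}} - \frac{40012}{-13452} = - \frac{14412}{92} - \frac{40012}{-13452} = \left(-14412\right) \frac{1}{92} - - \frac{10003}{3363} = - \frac{3603}{23} + \frac{10003}{3363} = - \frac{11886820}{77349}$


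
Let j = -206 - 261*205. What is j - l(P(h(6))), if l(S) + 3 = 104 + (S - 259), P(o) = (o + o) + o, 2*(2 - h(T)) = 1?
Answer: -107115/2 ≈ -53558.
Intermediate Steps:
h(T) = 3/2 (h(T) = 2 - ½*1 = 2 - ½ = 3/2)
P(o) = 3*o (P(o) = 2*o + o = 3*o)
l(S) = -158 + S (l(S) = -3 + (104 + (S - 259)) = -3 + (104 + (-259 + S)) = -3 + (-155 + S) = -158 + S)
j = -53711 (j = -206 - 53505 = -53711)
j - l(P(h(6))) = -53711 - (-158 + 3*(3/2)) = -53711 - (-158 + 9/2) = -53711 - 1*(-307/2) = -53711 + 307/2 = -107115/2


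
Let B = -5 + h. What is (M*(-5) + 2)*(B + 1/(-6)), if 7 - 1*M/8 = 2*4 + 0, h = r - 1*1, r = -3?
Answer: -385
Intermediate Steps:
h = -4 (h = -3 - 1*1 = -3 - 1 = -4)
B = -9 (B = -5 - 4 = -9)
M = -8 (M = 56 - 8*(2*4 + 0) = 56 - 8*(8 + 0) = 56 - 8*8 = 56 - 64 = -8)
(M*(-5) + 2)*(B + 1/(-6)) = (-8*(-5) + 2)*(-9 + 1/(-6)) = (40 + 2)*(-9 - 1/6) = 42*(-55/6) = -385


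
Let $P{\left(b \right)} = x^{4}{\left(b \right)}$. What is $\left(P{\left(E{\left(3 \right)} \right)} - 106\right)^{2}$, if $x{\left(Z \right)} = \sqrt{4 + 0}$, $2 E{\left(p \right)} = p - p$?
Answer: $8100$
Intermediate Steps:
$E{\left(p \right)} = 0$ ($E{\left(p \right)} = \frac{p - p}{2} = \frac{1}{2} \cdot 0 = 0$)
$x{\left(Z \right)} = 2$ ($x{\left(Z \right)} = \sqrt{4} = 2$)
$P{\left(b \right)} = 16$ ($P{\left(b \right)} = 2^{4} = 16$)
$\left(P{\left(E{\left(3 \right)} \right)} - 106\right)^{2} = \left(16 - 106\right)^{2} = \left(-90\right)^{2} = 8100$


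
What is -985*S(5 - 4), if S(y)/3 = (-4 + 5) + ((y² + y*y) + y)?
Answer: -11820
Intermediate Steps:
S(y) = 3 + 3*y + 6*y² (S(y) = 3*((-4 + 5) + ((y² + y*y) + y)) = 3*(1 + ((y² + y²) + y)) = 3*(1 + (2*y² + y)) = 3*(1 + (y + 2*y²)) = 3*(1 + y + 2*y²) = 3 + 3*y + 6*y²)
-985*S(5 - 4) = -985*(3 + 3*(5 - 4) + 6*(5 - 4)²) = -985*(3 + 3*1 + 6*1²) = -985*(3 + 3 + 6*1) = -985*(3 + 3 + 6) = -985*12 = -11820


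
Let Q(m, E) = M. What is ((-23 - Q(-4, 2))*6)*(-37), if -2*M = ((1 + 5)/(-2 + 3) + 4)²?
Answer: -5994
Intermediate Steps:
M = -50 (M = -((1 + 5)/(-2 + 3) + 4)²/2 = -(6/1 + 4)²/2 = -(6*1 + 4)²/2 = -(6 + 4)²/2 = -½*10² = -½*100 = -50)
Q(m, E) = -50
((-23 - Q(-4, 2))*6)*(-37) = ((-23 - 1*(-50))*6)*(-37) = ((-23 + 50)*6)*(-37) = (27*6)*(-37) = 162*(-37) = -5994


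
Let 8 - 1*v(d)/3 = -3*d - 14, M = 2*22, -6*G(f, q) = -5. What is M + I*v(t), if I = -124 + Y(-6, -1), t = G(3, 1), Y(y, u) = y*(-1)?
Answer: -8629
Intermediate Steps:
Y(y, u) = -y
G(f, q) = ⅚ (G(f, q) = -⅙*(-5) = ⅚)
M = 44
t = ⅚ ≈ 0.83333
I = -118 (I = -124 - 1*(-6) = -124 + 6 = -118)
v(d) = 66 + 9*d (v(d) = 24 - 3*(-3*d - 14) = 24 - 3*(-14 - 3*d) = 24 + (42 + 9*d) = 66 + 9*d)
M + I*v(t) = 44 - 118*(66 + 9*(⅚)) = 44 - 118*(66 + 15/2) = 44 - 118*147/2 = 44 - 8673 = -8629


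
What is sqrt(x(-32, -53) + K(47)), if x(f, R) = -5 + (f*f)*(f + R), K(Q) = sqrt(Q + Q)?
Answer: sqrt(-87045 + sqrt(94)) ≈ 295.02*I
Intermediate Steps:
K(Q) = sqrt(2)*sqrt(Q) (K(Q) = sqrt(2*Q) = sqrt(2)*sqrt(Q))
x(f, R) = -5 + f**2*(R + f)
sqrt(x(-32, -53) + K(47)) = sqrt((-5 + (-32)**3 - 53*(-32)**2) + sqrt(2)*sqrt(47)) = sqrt((-5 - 32768 - 53*1024) + sqrt(94)) = sqrt((-5 - 32768 - 54272) + sqrt(94)) = sqrt(-87045 + sqrt(94))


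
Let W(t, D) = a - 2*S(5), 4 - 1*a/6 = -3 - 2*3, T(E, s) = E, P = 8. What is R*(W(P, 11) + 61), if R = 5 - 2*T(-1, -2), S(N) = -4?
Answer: 1029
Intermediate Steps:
R = 7 (R = 5 - 2*(-1) = 5 + 2 = 7)
a = 78 (a = 24 - 6*(-3 - 2*3) = 24 - 6*(-3 - 6) = 24 - 6*(-9) = 24 + 54 = 78)
W(t, D) = 86 (W(t, D) = 78 - 2*(-4) = 78 + 8 = 86)
R*(W(P, 11) + 61) = 7*(86 + 61) = 7*147 = 1029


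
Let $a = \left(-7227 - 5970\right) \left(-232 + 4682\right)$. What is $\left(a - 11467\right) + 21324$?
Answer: $-58716793$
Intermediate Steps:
$a = -58726650$ ($a = \left(-13197\right) 4450 = -58726650$)
$\left(a - 11467\right) + 21324 = \left(-58726650 - 11467\right) + 21324 = -58738117 + 21324 = -58716793$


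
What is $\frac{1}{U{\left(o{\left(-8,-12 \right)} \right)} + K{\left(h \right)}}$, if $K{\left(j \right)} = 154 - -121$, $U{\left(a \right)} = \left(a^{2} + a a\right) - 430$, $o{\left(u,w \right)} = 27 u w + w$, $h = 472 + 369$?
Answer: $\frac{1}{13312645} \approx 7.5117 \cdot 10^{-8}$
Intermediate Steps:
$h = 841$
$o{\left(u,w \right)} = w + 27 u w$ ($o{\left(u,w \right)} = 27 u w + w = w + 27 u w$)
$U{\left(a \right)} = -430 + 2 a^{2}$ ($U{\left(a \right)} = \left(a^{2} + a^{2}\right) - 430 = 2 a^{2} - 430 = -430 + 2 a^{2}$)
$K{\left(j \right)} = 275$ ($K{\left(j \right)} = 154 + 121 = 275$)
$\frac{1}{U{\left(o{\left(-8,-12 \right)} \right)} + K{\left(h \right)}} = \frac{1}{\left(-430 + 2 \left(- 12 \left(1 + 27 \left(-8\right)\right)\right)^{2}\right) + 275} = \frac{1}{\left(-430 + 2 \left(- 12 \left(1 - 216\right)\right)^{2}\right) + 275} = \frac{1}{\left(-430 + 2 \left(\left(-12\right) \left(-215\right)\right)^{2}\right) + 275} = \frac{1}{\left(-430 + 2 \cdot 2580^{2}\right) + 275} = \frac{1}{\left(-430 + 2 \cdot 6656400\right) + 275} = \frac{1}{\left(-430 + 13312800\right) + 275} = \frac{1}{13312370 + 275} = \frac{1}{13312645}$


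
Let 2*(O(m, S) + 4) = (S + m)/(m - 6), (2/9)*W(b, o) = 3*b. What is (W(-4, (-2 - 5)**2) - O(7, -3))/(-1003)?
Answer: 52/1003 ≈ 0.051844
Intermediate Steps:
W(b, o) = 27*b/2 (W(b, o) = 9*(3*b)/2 = 27*b/2)
O(m, S) = -4 + (S + m)/(2*(-6 + m)) (O(m, S) = -4 + ((S + m)/(m - 6))/2 = -4 + ((S + m)/(-6 + m))/2 = -4 + (S + m)/(2*(-6 + m)))
(W(-4, (-2 - 5)**2) - O(7, -3))/(-1003) = ((27/2)*(-4) - (48 - 3 - 7*7)/(2*(-6 + 7)))/(-1003) = (-54 - (48 - 3 - 49)/(2*1))*(-1/1003) = (-54 - (-4)/2)*(-1/1003) = (-54 - 1*(-2))*(-1/1003) = (-54 + 2)*(-1/1003) = -52*(-1/1003) = 52/1003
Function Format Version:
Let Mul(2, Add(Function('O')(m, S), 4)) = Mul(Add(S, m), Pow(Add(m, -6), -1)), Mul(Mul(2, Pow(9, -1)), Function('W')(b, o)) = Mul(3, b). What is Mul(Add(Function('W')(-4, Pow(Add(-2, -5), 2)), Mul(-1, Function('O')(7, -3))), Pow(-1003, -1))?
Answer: Rational(52, 1003) ≈ 0.051844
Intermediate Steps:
Function('W')(b, o) = Mul(Rational(27, 2), b) (Function('W')(b, o) = Mul(Rational(9, 2), Mul(3, b)) = Mul(Rational(27, 2), b))
Function('O')(m, S) = Add(-4, Mul(Rational(1, 2), Pow(Add(-6, m), -1), Add(S, m))) (Function('O')(m, S) = Add(-4, Mul(Rational(1, 2), Mul(Add(S, m), Pow(Add(m, -6), -1)))) = Add(-4, Mul(Rational(1, 2), Mul(Add(S, m), Pow(Add(-6, m), -1)))) = Add(-4, Mul(Rational(1, 2), Mul(Pow(Add(-6, m), -1), Add(S, m)))) = Add(-4, Mul(Rational(1, 2), Pow(Add(-6, m), -1), Add(S, m))))
Mul(Add(Function('W')(-4, Pow(Add(-2, -5), 2)), Mul(-1, Function('O')(7, -3))), Pow(-1003, -1)) = Mul(Add(Mul(Rational(27, 2), -4), Mul(-1, Mul(Rational(1, 2), Pow(Add(-6, 7), -1), Add(48, -3, Mul(-7, 7))))), Pow(-1003, -1)) = Mul(Add(-54, Mul(-1, Mul(Rational(1, 2), Pow(1, -1), Add(48, -3, -49)))), Rational(-1, 1003)) = Mul(Add(-54, Mul(-1, Mul(Rational(1, 2), 1, -4))), Rational(-1, 1003)) = Mul(Add(-54, Mul(-1, -2)), Rational(-1, 1003)) = Mul(Add(-54, 2), Rational(-1, 1003)) = Mul(-52, Rational(-1, 1003)) = Rational(52, 1003)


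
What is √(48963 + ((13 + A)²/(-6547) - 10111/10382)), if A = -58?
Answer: √226205608479335764990/67970954 ≈ 221.27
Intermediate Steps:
√(48963 + ((13 + A)²/(-6547) - 10111/10382)) = √(48963 + ((13 - 58)²/(-6547) - 10111/10382)) = √(48963 + ((-45)²*(-1/6547) - 10111*1/10382)) = √(48963 + (2025*(-1/6547) - 10111/10382)) = √(48963 + (-2025/6547 - 10111/10382)) = √(48963 - 87220267/67970954) = √(3327974600435/67970954) = √226205608479335764990/67970954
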